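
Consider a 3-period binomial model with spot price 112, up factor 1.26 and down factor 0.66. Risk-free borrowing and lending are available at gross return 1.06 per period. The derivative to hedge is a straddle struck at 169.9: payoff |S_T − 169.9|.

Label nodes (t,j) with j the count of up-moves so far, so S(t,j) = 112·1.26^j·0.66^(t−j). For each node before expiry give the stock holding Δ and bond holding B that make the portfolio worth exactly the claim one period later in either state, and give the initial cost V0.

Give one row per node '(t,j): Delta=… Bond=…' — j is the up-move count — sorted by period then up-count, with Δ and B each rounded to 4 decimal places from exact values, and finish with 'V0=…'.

Risk-neutral probability p* = (R−d)/(u−d) = (1.06−0.66)/(1.26−0.66) = 0.6667.
Payoff layer (t=3): V(3,0)=137.7004, V(3,1)=108.4281, V(3,2)=52.5446, V(3,3)=54.1421
  t=2,j=0: stock 48.7872 → up 61.4719 (V=108.4281), down 32.1996 (V=137.7004). Price 111.4958; hedge Δ=-1.0000, bond B=160.2830.
  t=2,j=1: stock 93.1392 → up 117.3554 (V=52.5446), down 61.4719 (V=108.4281). Price 67.1438; hedge Δ=-1.0000, bond B=160.2830.
  t=2,j=2: stock 177.8112 → up 224.0421 (V=54.1421), down 117.3554 (V=52.5446). Price 50.5751; hedge Δ=0.0150, bond B=47.9126.
  t=1,j=0: stock 73.9200 → up 93.1392 (V=67.1438), down 48.7872 (V=111.4958). Price 77.2904; hedge Δ=-1.0000, bond B=151.2104.
  t=1,j=1: stock 141.1200 → up 177.8112 (V=50.5751), down 93.1392 (V=67.1438). Price 52.9227; hedge Δ=-0.1957, bond B=80.5372.
  t=0,j=0: stock 112.0000 → up 141.1200 (V=52.9227), down 73.9200 (V=77.2904). Price 57.5898; hedge Δ=-0.3626, bond B=98.2027.
Check: Δ(0,0)·S0 + B(0,0) = 57.5898 = V0.

(0,0): Delta=-0.3626 Bond=98.2027
(1,0): Delta=-1.0000 Bond=151.2104
(1,1): Delta=-0.1957 Bond=80.5372
(2,0): Delta=-1.0000 Bond=160.2830
(2,1): Delta=-1.0000 Bond=160.2830
(2,2): Delta=0.0150 Bond=47.9126
V0=57.5898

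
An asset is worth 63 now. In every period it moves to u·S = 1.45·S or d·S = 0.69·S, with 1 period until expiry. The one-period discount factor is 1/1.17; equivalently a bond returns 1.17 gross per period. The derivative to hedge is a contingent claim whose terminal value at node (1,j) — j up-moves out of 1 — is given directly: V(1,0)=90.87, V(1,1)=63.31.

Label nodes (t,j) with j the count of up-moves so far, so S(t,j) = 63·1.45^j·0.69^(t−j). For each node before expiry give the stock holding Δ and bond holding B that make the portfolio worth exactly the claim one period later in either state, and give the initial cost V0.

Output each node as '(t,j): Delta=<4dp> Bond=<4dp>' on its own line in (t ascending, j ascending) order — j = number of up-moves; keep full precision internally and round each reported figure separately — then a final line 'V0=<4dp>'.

Risk-neutral probability p* = (R−d)/(u−d) = (1.17−0.69)/(1.45−0.69) = 0.6316.
Terminal payoffs: V(1,0)=90.8700, V(1,1)=63.3100
Node (0,0) S=63.0000: V=(p*·63.3100+(1−p*)·90.8700)/1.17=62.7895; Δ=(63.3100−90.8700)/(91.3500−43.4700)=-0.5756; B=V−Δ·S=99.0526
Check: Δ(0,0)·S0 + B(0,0) = 62.7895 = V0.

(0,0): Delta=-0.5756 Bond=99.0526
V0=62.7895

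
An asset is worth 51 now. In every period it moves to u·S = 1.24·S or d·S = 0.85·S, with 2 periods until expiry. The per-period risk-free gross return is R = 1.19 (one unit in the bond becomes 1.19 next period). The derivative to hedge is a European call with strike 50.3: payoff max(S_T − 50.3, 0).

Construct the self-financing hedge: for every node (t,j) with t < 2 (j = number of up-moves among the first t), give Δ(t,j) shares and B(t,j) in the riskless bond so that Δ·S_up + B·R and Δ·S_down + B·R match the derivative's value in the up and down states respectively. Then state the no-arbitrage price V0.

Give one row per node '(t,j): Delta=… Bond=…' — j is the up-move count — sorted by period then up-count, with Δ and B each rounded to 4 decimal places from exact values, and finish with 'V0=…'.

Risk-neutral probability p* = (R−d)/(u−d) = (1.19−0.85)/(1.24−0.85) = 0.8718.
Terminal payoffs: V(2,0)=0.0000, V(2,1)=3.4540, V(2,2)=28.1176
Node (1,0) S=43.3500: V=(p*·3.4540+(1−p*)·0.0000)/1.19=2.5304; Δ=(3.4540−0.0000)/(53.7540−36.8475)=0.2043; B=V−Δ·S=-6.3260
Node (1,1) S=63.2400: V=(p*·28.1176+(1−p*)·3.4540)/1.19=20.9711; Δ=(28.1176−3.4540)/(78.4176−53.7540)=1.0000; B=V−Δ·S=-42.2689
Node (0,0) S=51.0000: V=(p*·20.9711+(1−p*)·2.5304)/1.19=15.6361; Δ=(20.9711−2.5304)/(63.2400−43.3500)=0.9271; B=V−Δ·S=-31.6478
The time-0 hedge costs 15.6361, which is the no-arbitrage price.

(0,0): Delta=0.9271 Bond=-31.6478
(1,0): Delta=0.2043 Bond=-6.3260
(1,1): Delta=1.0000 Bond=-42.2689
V0=15.6361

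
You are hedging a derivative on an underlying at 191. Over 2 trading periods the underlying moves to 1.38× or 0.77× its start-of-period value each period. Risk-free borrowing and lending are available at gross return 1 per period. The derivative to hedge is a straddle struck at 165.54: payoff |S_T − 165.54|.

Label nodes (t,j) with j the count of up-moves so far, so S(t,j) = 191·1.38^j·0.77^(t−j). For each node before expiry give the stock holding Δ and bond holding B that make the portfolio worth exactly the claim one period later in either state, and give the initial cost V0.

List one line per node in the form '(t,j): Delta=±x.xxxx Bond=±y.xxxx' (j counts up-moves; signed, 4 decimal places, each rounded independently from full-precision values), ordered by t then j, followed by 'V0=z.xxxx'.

(0,0): Delta=0.4408 Bond=-18.1384
(1,0): Delta=-0.1659 Bond=71.0784
(1,1): Delta=1.0000 Bond=-165.5400
V0=66.0489

Under the risk-neutral measure, an up-move has probability p* = (R−d)/(u−d) = 0.3770 and values discount at R = 1.
Terminal values V(2,·): V(2,0)=52.2961, V(2,1)=37.4166, V(2,2)=198.2004
Node (1,0) S=147.0700: V=(p*·37.4166+(1−p*)·52.2961)/1=46.6858; Δ=(37.4166−52.2961)/(202.9566−113.2439)=-0.1659; B=V−Δ·S=71.0784
Node (1,1) S=263.5800: V=(p*·198.2004+(1−p*)·37.4166)/1=98.0400; Δ=(198.2004−37.4166)/(363.7404−202.9566)=1.0000; B=V−Δ·S=-165.5400
Node (0,0) S=191.0000: V=(p*·98.0400+(1−p*)·46.6858)/1=66.0489; Δ=(98.0400−46.6858)/(263.5800−147.0700)=0.4408; B=V−Δ·S=-18.1384
The time-0 hedge costs 66.0489, which is the no-arbitrage price.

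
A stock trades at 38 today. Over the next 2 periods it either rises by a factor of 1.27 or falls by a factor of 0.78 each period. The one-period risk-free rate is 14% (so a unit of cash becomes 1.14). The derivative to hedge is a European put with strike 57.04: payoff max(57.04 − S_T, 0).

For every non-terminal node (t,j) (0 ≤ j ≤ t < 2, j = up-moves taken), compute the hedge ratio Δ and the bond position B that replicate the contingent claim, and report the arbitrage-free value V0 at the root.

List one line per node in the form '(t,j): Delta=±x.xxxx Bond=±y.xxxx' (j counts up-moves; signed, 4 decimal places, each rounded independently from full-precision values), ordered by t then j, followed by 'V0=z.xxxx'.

No-arbitrage ⇒ martingale measure with p* = (R−d)/(u−d) = 0.7347.
Payoff layer (t=2): V(2,0)=33.9208, V(2,1)=19.3972, V(2,2)=0.0000
(1,0): S=29.6400. Δ = (V_up−V_dn)/(S_up−S_dn) = (19.3972−33.9208)/(37.6428−23.1192) = -1.0000. V = [p*·19.3972 + (1−p*)·33.9208]/1.14 = 20.3951. B = V − Δ·S = 50.0351.
(1,1): S=48.2600. Δ = (V_up−V_dn)/(S_up−S_dn) = (0.0000−19.3972)/(61.2902−37.6428) = -0.8203. V = [p*·0.0000 + (1−p*)·19.3972]/1.14 = 4.5142. B = V − Δ·S = 44.1003.
(0,0): S=38.0000. Δ = (V_up−V_dn)/(S_up−S_dn) = (4.5142−20.3951)/(48.2600−29.6400) = -0.8529. V = [p*·4.5142 + (1−p*)·20.3951]/1.14 = 7.6557. B = V − Δ·S = 40.0657.
Self-financing check: at every node Δ·S+B equals the discounted successor values.

(0,0): Delta=-0.8529 Bond=40.0657
(1,0): Delta=-1.0000 Bond=50.0351
(1,1): Delta=-0.8203 Bond=44.1003
V0=7.6557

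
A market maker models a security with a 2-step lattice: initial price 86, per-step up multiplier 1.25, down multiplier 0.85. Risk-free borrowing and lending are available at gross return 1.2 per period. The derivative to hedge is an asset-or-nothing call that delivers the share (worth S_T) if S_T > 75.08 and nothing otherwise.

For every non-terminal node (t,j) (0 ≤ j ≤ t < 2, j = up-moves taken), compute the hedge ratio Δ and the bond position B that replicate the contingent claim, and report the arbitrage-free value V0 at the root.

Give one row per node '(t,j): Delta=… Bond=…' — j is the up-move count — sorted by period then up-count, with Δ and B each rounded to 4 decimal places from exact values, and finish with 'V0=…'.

Since d<R<u, set p* = (R−d)/(u−d) = 0.8750; price each node as the discounted p*-expectation of its children.
Terminal values V(2,·): V(2,0)=0.0000, V(2,1)=91.3750, V(2,2)=134.3750
(1,0): S=73.1000. Δ = (V_up−V_dn)/(S_up−S_dn) = (91.3750−0.0000)/(91.3750−62.1350) = 3.1250. V = [p*·91.3750 + (1−p*)·0.0000]/1.2 = 66.6276. B = V − Δ·S = -161.8099.
(1,1): S=107.5000. Δ = (V_up−V_dn)/(S_up−S_dn) = (134.3750−91.3750)/(134.3750−91.3750) = 1.0000. V = [p*·134.3750 + (1−p*)·91.3750]/1.2 = 107.5000. B = V − Δ·S = 0.0000.
(0,0): S=86.0000. Δ = (V_up−V_dn)/(S_up−S_dn) = (107.5000−66.6276)/(107.5000−73.1000) = 1.1882. V = [p*·107.5000 + (1−p*)·66.6276]/1.2 = 85.3258. B = V − Δ·S = -16.8552.
Each (Δ,B) replicates both successor values, so the strategy is self-financing and V0 is arbitrage-free.

(0,0): Delta=1.1882 Bond=-16.8552
(1,0): Delta=3.1250 Bond=-161.8099
(1,1): Delta=1.0000 Bond=0.0000
V0=85.3258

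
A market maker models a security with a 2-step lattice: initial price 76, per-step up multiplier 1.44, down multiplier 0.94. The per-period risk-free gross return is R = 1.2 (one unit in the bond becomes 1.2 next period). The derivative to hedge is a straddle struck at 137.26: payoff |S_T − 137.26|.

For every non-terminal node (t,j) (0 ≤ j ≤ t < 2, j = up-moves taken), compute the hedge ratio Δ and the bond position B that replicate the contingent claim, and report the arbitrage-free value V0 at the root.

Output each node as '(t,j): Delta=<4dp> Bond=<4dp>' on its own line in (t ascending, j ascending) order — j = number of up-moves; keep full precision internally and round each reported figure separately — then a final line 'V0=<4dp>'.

(0,0): Delta=-0.5363 Bond=67.7109
(1,0): Delta=-1.0000 Bond=114.3833
(1,1): Delta=-0.2568 Bond=50.6714
V0=26.9558

Risk-neutral probability p* = (R−d)/(u−d) = (1.2−0.94)/(1.44−0.94) = 0.5200.
At expiry t=2: V(2,0)=70.1064, V(2,1)=34.3864, V(2,2)=20.3336
(1,0): S=71.4400. Δ = (V_up−V_dn)/(S_up−S_dn) = (34.3864−70.1064)/(102.8736−67.1536) = -1.0000. V = [p*·34.3864 + (1−p*)·70.1064]/1.2 = 42.9433. B = V − Δ·S = 114.3833.
(1,1): S=109.4400. Δ = (V_up−V_dn)/(S_up−S_dn) = (20.3336−34.3864)/(157.5936−102.8736) = -0.2568. V = [p*·20.3336 + (1−p*)·34.3864]/1.2 = 22.5658. B = V − Δ·S = 50.6714.
(0,0): S=76.0000. Δ = (V_up−V_dn)/(S_up−S_dn) = (22.5658−42.9433)/(109.4400−71.4400) = -0.5363. V = [p*·22.5658 + (1−p*)·42.9433]/1.2 = 26.9558. B = V − Δ·S = 67.7109.
The time-0 hedge costs 26.9558, which is the no-arbitrage price.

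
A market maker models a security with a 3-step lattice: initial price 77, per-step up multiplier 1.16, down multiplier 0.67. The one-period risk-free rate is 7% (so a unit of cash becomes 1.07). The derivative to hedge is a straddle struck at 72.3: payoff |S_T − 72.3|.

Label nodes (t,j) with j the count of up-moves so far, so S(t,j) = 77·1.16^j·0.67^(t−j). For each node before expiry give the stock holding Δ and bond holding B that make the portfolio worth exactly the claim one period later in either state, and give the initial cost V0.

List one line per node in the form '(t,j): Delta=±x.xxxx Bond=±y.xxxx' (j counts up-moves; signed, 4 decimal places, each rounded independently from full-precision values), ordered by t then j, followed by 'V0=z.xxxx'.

Risk-neutral probability p* = (R−d)/(u−d) = (1.07−0.67)/(1.16−0.67) = 0.8163.
At expiry t=3: V(3,0)=49.1412, V(3,1)=32.2043, V(3,2)=2.8805, V(3,3)=47.8890
(2,0): S=34.5653. Δ = (V_up−V_dn)/(S_up−S_dn) = (32.2043−49.1412)/(40.0957−23.1588) = -1.0000. V = [p*·32.2043 + (1−p*)·49.1412]/1.07 = 33.0048. B = V − Δ·S = 67.5701.
(2,1): S=59.8444. Δ = (V_up−V_dn)/(S_up−S_dn) = (2.8805−32.2043)/(69.4195−40.0957) = -1.0000. V = [p*·2.8805 + (1−p*)·32.2043]/1.07 = 7.7257. B = V − Δ·S = 67.5701.
(2,2): S=103.6112. Δ = (V_up−V_dn)/(S_up−S_dn) = (47.8890−2.8805)/(120.1890−69.4195) = 0.8865. V = [p*·47.8890 + (1−p*)·2.8805]/1.07 = 37.0300. B = V − Δ·S = -54.8240.
(1,0): S=51.5900. Δ = (V_up−V_dn)/(S_up−S_dn) = (7.7257−33.0048)/(59.8444−34.5653) = -1.0000. V = [p*·7.7257 + (1−p*)·33.0048]/1.07 = 11.5596. B = V − Δ·S = 63.1496.
(1,1): S=89.3200. Δ = (V_up−V_dn)/(S_up−S_dn) = (37.0300−7.7257)/(103.6112−59.8444) = 0.6696. V = [p*·37.0300 + (1−p*)·7.7257]/1.07 = 29.5772. B = V − Δ·S = -30.2276.
(0,0): S=77.0000. Δ = (V_up−V_dn)/(S_up−S_dn) = (29.5772−11.5596)/(89.3200−51.5900) = 0.4775. V = [p*·29.5772 + (1−p*)·11.5596]/1.07 = 24.5494. B = V − Δ·S = -12.2212.
Root portfolio cost Δ·77+B reproduces V0=24.5494.

(0,0): Delta=0.4775 Bond=-12.2212
(1,0): Delta=-1.0000 Bond=63.1496
(1,1): Delta=0.6696 Bond=-30.2276
(2,0): Delta=-1.0000 Bond=67.5701
(2,1): Delta=-1.0000 Bond=67.5701
(2,2): Delta=0.8865 Bond=-54.8240
V0=24.5494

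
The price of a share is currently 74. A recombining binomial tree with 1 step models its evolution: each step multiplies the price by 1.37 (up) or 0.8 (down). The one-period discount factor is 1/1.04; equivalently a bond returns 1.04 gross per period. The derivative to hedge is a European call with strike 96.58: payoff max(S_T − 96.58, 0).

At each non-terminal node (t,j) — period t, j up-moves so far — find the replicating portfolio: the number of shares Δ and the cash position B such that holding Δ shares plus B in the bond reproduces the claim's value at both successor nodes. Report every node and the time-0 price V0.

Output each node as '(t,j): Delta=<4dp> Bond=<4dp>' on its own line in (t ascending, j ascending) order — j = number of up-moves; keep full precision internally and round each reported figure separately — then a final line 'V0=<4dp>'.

The replicating-portfolio and risk-neutral prices coincide; use p* = (1.04−0.8)/(1.37−0.8) = 0.4211 for the latter.
Terminal values V(1,·): V(1,0)=0.0000, V(1,1)=4.8000
Node (0,0) S=74.0000: V=(p*·4.8000+(1−p*)·0.0000)/1.04=1.9433; Δ=(4.8000−0.0000)/(101.3800−59.2000)=0.1138; B=V−Δ·S=-6.4777
Check: Δ(0,0)·S0 + B(0,0) = 1.9433 = V0.

(0,0): Delta=0.1138 Bond=-6.4777
V0=1.9433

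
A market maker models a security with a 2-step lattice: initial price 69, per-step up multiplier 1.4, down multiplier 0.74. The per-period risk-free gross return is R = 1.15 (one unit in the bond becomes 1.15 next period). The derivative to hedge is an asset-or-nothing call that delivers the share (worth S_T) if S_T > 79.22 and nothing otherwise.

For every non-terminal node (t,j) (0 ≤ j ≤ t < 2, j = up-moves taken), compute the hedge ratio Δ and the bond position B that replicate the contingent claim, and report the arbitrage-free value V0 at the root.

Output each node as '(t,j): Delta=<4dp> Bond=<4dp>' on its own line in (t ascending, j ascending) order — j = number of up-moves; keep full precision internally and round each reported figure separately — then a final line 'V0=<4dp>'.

No-arbitrage ⇒ martingale measure with p* = (R−d)/(u−d) = 0.6212.
At expiry t=2: V(2,0)=0.0000, V(2,1)=0.0000, V(2,2)=135.2400
  t=1,j=0: stock 51.0600 → up 71.4840 (V=0.0000), down 37.7844 (V=0.0000). Price 0.0000; hedge Δ=0.0000, bond B=0.0000.
  t=1,j=1: stock 96.6000 → up 135.2400 (V=135.2400), down 71.4840 (V=0.0000). Price 73.0545; hedge Δ=2.1212, bond B=-131.8545.
  t=0,j=0: stock 69.0000 → up 96.6000 (V=73.0545), down 51.0600 (V=0.0000). Price 39.4629; hedge Δ=1.6042, bond B=-71.2258.
Root portfolio cost Δ·69+B reproduces V0=39.4629.

(0,0): Delta=1.6042 Bond=-71.2258
(1,0): Delta=0.0000 Bond=0.0000
(1,1): Delta=2.1212 Bond=-131.8545
V0=39.4629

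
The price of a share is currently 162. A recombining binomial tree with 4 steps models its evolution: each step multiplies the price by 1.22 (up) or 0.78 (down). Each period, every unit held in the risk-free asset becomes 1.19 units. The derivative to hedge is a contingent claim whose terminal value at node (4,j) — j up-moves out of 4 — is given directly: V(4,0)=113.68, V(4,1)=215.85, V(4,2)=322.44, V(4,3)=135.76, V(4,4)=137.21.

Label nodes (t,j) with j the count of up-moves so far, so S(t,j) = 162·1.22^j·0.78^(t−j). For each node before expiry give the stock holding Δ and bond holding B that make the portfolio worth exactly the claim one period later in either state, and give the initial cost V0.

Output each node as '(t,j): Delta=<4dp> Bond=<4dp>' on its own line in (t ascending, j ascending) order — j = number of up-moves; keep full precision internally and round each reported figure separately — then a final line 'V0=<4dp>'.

Under the risk-neutral measure, an up-move has probability p* = (R−d)/(u−d) = 0.9318 and values discount at R = 1.19.
At expiry t=4: V(4,0)=113.6800, V(4,1)=215.8500, V(4,2)=322.4400, V(4,3)=135.7600, V(4,4)=137.2100
Node (3,0) S=76.8774: V=(p*·215.8500+(1−p*)·113.6800)/1.19=175.5327; Δ=(215.8500−113.6800)/(93.7905−59.9644)=3.0205; B=V−Δ·S=-56.6719
Node (3,1) S=120.2442: V=(p*·322.4400+(1−p*)·215.8500)/1.19=264.8508; Δ=(322.4400−215.8500)/(146.6979−93.7905)=2.0147; B=V−Δ·S=22.6008
Node (3,2) S=188.0742: V=(p*·135.7600+(1−p*)·322.4400)/1.19=124.7800; Δ=(135.7600−322.4400)/(229.4506−146.6979)=-2.2559; B=V−Δ·S=549.0527
Node (3,3) S=294.1674: V=(p*·137.2100+(1−p*)·135.7600)/1.19=115.2194; Δ=(137.2100−135.7600)/(358.8842−229.4506)=0.0112; B=V−Δ·S=111.9240
Node (2,0) S=98.5608: V=(p*·264.8508+(1−p*)·175.5327)/1.19=217.4462; Δ=(264.8508−175.5327)/(120.2442−76.8774)=2.0596; B=V−Δ·S=14.4503
Node (2,1) S=154.1592: V=(p*·124.7800+(1−p*)·264.8508)/1.19=112.8826; Δ=(124.7800−264.8508)/(188.0742−120.2442)=-2.0650; B=V−Δ·S=431.2254
Node (2,2) S=241.1208: V=(p*·115.2194+(1−p*)·124.7800)/1.19=97.3708; Δ=(115.2194−124.7800)/(294.1674−188.0742)=-0.0901; B=V−Δ·S=119.0993
Node (1,0) S=126.3600: V=(p*·112.8826+(1−p*)·217.4462)/1.19=100.8504; Δ=(112.8826−217.4462)/(154.1592−98.5608)=-1.8807; B=V−Δ·S=338.4949
Node (1,1) S=197.6400: V=(p*·97.3708+(1−p*)·112.8826)/1.19=82.7130; Δ=(97.3708−112.8826)/(241.1208−154.1592)=-0.1784; B=V−Δ·S=117.9669
Node (0,0) S=162.0000: V=(p*·82.7130+(1−p*)·100.8504)/1.19=70.5459; Δ=(82.7130−100.8504)/(197.6400−126.3600)=-0.2545; B=V−Δ·S=111.7672
Self-financing check: at every node Δ·S+B equals the discounted successor values.

(0,0): Delta=-0.2545 Bond=111.7672
(1,0): Delta=-1.8807 Bond=338.4949
(1,1): Delta=-0.1784 Bond=117.9669
(2,0): Delta=2.0596 Bond=14.4503
(2,1): Delta=-2.0650 Bond=431.2254
(2,2): Delta=-0.0901 Bond=119.0993
(3,0): Delta=3.0205 Bond=-56.6719
(3,1): Delta=2.0147 Bond=22.6008
(3,2): Delta=-2.2559 Bond=549.0527
(3,3): Delta=0.0112 Bond=111.9240
V0=70.5459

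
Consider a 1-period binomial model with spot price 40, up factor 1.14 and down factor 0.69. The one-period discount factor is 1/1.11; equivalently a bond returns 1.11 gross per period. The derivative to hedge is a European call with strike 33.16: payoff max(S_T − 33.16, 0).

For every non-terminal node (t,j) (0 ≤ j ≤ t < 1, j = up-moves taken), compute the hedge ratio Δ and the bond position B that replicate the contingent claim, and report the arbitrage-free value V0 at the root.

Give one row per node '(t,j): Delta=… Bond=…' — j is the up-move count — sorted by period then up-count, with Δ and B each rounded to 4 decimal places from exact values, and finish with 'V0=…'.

No-arbitrage ⇒ martingale measure with p* = (R−d)/(u−d) = 0.9333.
Terminal payoffs: V(1,0)=0.0000, V(1,1)=12.4400
Node (0,0) S=40.0000: V=(p*·12.4400+(1−p*)·0.0000)/1.11=10.4601; Δ=(12.4400−0.0000)/(45.6000−27.6000)=0.6911; B=V−Δ·S=-17.1844
The time-0 hedge costs 10.4601, which is the no-arbitrage price.

(0,0): Delta=0.6911 Bond=-17.1844
V0=10.4601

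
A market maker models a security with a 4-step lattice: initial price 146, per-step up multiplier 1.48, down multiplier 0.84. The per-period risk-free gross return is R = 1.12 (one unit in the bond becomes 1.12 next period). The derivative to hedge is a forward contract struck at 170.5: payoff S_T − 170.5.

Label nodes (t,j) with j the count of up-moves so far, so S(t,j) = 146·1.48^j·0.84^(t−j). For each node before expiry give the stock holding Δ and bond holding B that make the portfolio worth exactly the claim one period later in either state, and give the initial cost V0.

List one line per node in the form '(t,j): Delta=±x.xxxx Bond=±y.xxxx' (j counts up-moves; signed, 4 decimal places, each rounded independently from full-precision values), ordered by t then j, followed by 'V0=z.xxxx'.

Risk-neutral probability p* = (R−d)/(u−d) = (1.12−0.84)/(1.48−0.84) = 0.4375.
Payoff layer (t=4): V(4,0)=-97.8108, V(4,1)=-42.4285, V(4,2)=55.1498, V(4,3)=227.0734, V(4,4)=529.9864
  t=3,j=0: stock 86.5348 → up 128.0715 (V=-42.4285), down 72.6892 (V=-97.8108). Price -65.6974; hedge Δ=1.0000, bond B=-152.2321.
  t=3,j=1: stock 152.4660 → up 225.6498 (V=55.1498), down 128.0715 (V=-42.4285). Price 0.2339; hedge Δ=1.0000, bond B=-152.2321.
  t=3,j=2: stock 268.6307 → up 397.5734 (V=227.0734), down 225.6498 (V=55.1498). Price 116.3985; hedge Δ=1.0000, bond B=-152.2321.
  t=3,j=3: stock 473.3016 → up 700.4864 (V=529.9864), down 397.5734 (V=227.0734). Price 321.0695; hedge Δ=1.0000, bond B=-152.2321.
  t=2,j=0: stock 103.0176 → up 152.4660 (V=0.2339), down 86.5348 (V=-65.6974). Price -32.9040; hedge Δ=1.0000, bond B=-135.9216.
  t=2,j=1: stock 181.5072 → up 268.6307 (V=116.3985), down 152.4660 (V=0.2339). Price 45.5856; hedge Δ=1.0000, bond B=-135.9216.
  t=2,j=2: stock 319.7984 → up 473.3016 (V=321.0695), down 268.6307 (V=116.3985). Price 183.8768; hedge Δ=1.0000, bond B=-135.9216.
  t=1,j=0: stock 122.6400 → up 181.5072 (V=45.5856), down 103.0176 (V=-32.9040). Price 1.2815; hedge Δ=1.0000, bond B=-121.3585.
  t=1,j=1: stock 216.0800 → up 319.7984 (V=183.8768), down 181.5072 (V=45.5856). Price 94.7215; hedge Δ=1.0000, bond B=-121.3585.
  t=0,j=0: stock 146.0000 → up 216.0800 (V=94.7215), down 122.6400 (V=1.2815). Price 37.6442; hedge Δ=1.0000, bond B=-108.3558.
Each (Δ,B) replicates both successor values, so the strategy is self-financing and V0 is arbitrage-free.

(0,0): Delta=1.0000 Bond=-108.3558
(1,0): Delta=1.0000 Bond=-121.3585
(1,1): Delta=1.0000 Bond=-121.3585
(2,0): Delta=1.0000 Bond=-135.9216
(2,1): Delta=1.0000 Bond=-135.9216
(2,2): Delta=1.0000 Bond=-135.9216
(3,0): Delta=1.0000 Bond=-152.2321
(3,1): Delta=1.0000 Bond=-152.2321
(3,2): Delta=1.0000 Bond=-152.2321
(3,3): Delta=1.0000 Bond=-152.2321
V0=37.6442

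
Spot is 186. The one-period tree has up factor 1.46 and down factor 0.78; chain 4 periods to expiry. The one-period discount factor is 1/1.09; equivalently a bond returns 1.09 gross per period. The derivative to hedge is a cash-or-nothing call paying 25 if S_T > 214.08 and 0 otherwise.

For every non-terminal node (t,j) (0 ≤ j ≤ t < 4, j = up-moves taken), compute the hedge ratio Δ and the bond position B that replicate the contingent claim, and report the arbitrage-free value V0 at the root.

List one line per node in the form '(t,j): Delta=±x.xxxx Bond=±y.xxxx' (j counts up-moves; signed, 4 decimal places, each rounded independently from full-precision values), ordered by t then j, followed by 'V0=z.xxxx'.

(0,0): Delta=0.0618 Bond=-0.5395
(1,0): Delta=0.1058 Bond=-6.9735
(1,1): Delta=0.0337 Bond=7.0333
(2,0): Delta=0.1359 Bond=-11.0034
(2,1): Delta=0.0866 Bond=-3.5404
(2,2): Delta=0.0000 Bond=21.0420
(3,0): Delta=0.0000 Bond=0.0000
(3,1): Delta=0.2225 Bond=-26.3087
(3,2): Delta=0.0000 Bond=22.9358
(3,3): Delta=0.0000 Bond=22.9358
V0=10.9556

Under the risk-neutral measure, an up-move has probability p* = (R−d)/(u−d) = 0.4559 and values discount at R = 1.09.
Terminal payoffs: V(4,0)=0.0000, V(4,1)=0.0000, V(4,2)=25.0000, V(4,3)=25.0000, V(4,4)=25.0000
(3,0): S=88.2667. Δ = (V_up−V_dn)/(S_up−S_dn) = (0.0000−0.0000)/(128.8693−68.8480) = 0.0000. V = [p*·0.0000 + (1−p*)·0.0000]/1.09 = 0.0000. B = V − Δ·S = 0.0000.
(3,1): S=165.2171. Δ = (V_up−V_dn)/(S_up−S_dn) = (25.0000−0.0000)/(241.2170−128.8693) = 0.2225. V = [p*·25.0000 + (1−p*)·0.0000]/1.09 = 10.4560. B = V − Δ·S = -26.3087.
(3,2): S=309.2525. Δ = (V_up−V_dn)/(S_up−S_dn) = (25.0000−25.0000)/(451.5087−241.2170) = 0.0000. V = [p*·25.0000 + (1−p*)·25.0000]/1.09 = 22.9358. B = V − Δ·S = 22.9358.
(3,3): S=578.8573. Δ = (V_up−V_dn)/(S_up−S_dn) = (25.0000−25.0000)/(845.1317−451.5087) = 0.0000. V = [p*·25.0000 + (1−p*)·25.0000]/1.09 = 22.9358. B = V − Δ·S = 22.9358.
(2,0): S=113.1624. Δ = (V_up−V_dn)/(S_up−S_dn) = (10.4560−0.0000)/(165.2171−88.2667) = 0.1359. V = [p*·10.4560 + (1−p*)·0.0000]/1.09 = 4.3731. B = V − Δ·S = -11.0034.
(2,1): S=211.8168. Δ = (V_up−V_dn)/(S_up−S_dn) = (22.9358−10.4560)/(309.2525−165.2171) = 0.0866. V = [p*·22.9358 + (1−p*)·10.4560]/1.09 = 14.8122. B = V − Δ·S = -3.5404.
(2,2): S=396.4776. Δ = (V_up−V_dn)/(S_up−S_dn) = (22.9358−22.9358)/(578.8573−309.2525) = 0.0000. V = [p*·22.9358 + (1−p*)·22.9358]/1.09 = 21.0420. B = V − Δ·S = 21.0420.
(1,0): S=145.0800. Δ = (V_up−V_dn)/(S_up−S_dn) = (14.8122−4.3731)/(211.8168−113.1624) = 0.1058. V = [p*·14.8122 + (1−p*)·4.3731]/1.09 = 8.3781. B = V − Δ·S = -6.9735.
(1,1): S=271.5600. Δ = (V_up−V_dn)/(S_up−S_dn) = (21.0420−14.8122)/(396.4776−211.8168) = 0.0337. V = [p*·21.0420 + (1−p*)·14.8122]/1.09 = 16.1947. B = V − Δ·S = 7.0333.
(0,0): S=186.0000. Δ = (V_up−V_dn)/(S_up−S_dn) = (16.1947−8.3781)/(271.5600−145.0800) = 0.0618. V = [p*·16.1947 + (1−p*)·8.3781]/1.09 = 10.9556. B = V − Δ·S = -0.5395.
Self-financing check: at every node Δ·S+B equals the discounted successor values.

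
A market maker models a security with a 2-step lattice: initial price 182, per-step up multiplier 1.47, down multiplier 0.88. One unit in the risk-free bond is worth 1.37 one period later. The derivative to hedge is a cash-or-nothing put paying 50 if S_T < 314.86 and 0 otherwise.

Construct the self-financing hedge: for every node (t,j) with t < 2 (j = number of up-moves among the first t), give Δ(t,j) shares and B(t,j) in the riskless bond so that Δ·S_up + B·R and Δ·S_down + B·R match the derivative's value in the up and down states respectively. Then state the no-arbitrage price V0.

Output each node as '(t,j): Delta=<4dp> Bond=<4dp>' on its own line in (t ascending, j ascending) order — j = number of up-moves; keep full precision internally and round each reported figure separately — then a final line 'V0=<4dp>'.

Risk-neutral probability p* = (R−d)/(u−d) = (1.37−0.88)/(1.47−0.88) = 0.8305.
At expiry t=2: V(2,0)=50.0000, V(2,1)=50.0000, V(2,2)=0.0000
Node (1,0) S=160.1600: V=(p*·50.0000+(1−p*)·50.0000)/1.37=36.4964; Δ=(50.0000−50.0000)/(235.4352−140.9408)=0.0000; B=V−Δ·S=36.4964
Node (1,1) S=267.5400: V=(p*·0.0000+(1−p*)·50.0000)/1.37=6.1858; Δ=(0.0000−50.0000)/(393.2838−235.4352)=-0.3168; B=V−Δ·S=90.9316
Node (0,0) S=182.0000: V=(p*·6.1858+(1−p*)·36.4964)/1.37=8.2651; Δ=(6.1858−36.4964)/(267.5400−160.1600)=-0.2823; B=V−Δ·S=59.6389
Self-financing check: at every node Δ·S+B equals the discounted successor values.

(0,0): Delta=-0.2823 Bond=59.6389
(1,0): Delta=0.0000 Bond=36.4964
(1,1): Delta=-0.3168 Bond=90.9316
V0=8.2651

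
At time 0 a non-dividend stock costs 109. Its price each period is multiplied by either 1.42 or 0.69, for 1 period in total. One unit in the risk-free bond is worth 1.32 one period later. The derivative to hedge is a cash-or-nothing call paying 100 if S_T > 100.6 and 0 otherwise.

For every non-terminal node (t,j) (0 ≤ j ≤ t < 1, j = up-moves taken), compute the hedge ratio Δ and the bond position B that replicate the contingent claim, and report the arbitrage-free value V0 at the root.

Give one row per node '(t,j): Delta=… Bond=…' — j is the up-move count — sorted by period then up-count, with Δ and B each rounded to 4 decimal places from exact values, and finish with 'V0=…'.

(0,0): Delta=1.2568 Bond=-71.6065
V0=65.3798

Under the risk-neutral measure, an up-move has probability p* = (R−d)/(u−d) = 0.8630 and values discount at R = 1.32.
Terminal values V(1,·): V(1,0)=0.0000, V(1,1)=100.0000
(0,0): S=109.0000. Δ = (V_up−V_dn)/(S_up−S_dn) = (100.0000−0.0000)/(154.7800−75.2100) = 1.2568. V = [p*·100.0000 + (1−p*)·0.0000]/1.32 = 65.3798. B = V − Δ·S = -71.6065.
Each (Δ,B) replicates both successor values, so the strategy is self-financing and V0 is arbitrage-free.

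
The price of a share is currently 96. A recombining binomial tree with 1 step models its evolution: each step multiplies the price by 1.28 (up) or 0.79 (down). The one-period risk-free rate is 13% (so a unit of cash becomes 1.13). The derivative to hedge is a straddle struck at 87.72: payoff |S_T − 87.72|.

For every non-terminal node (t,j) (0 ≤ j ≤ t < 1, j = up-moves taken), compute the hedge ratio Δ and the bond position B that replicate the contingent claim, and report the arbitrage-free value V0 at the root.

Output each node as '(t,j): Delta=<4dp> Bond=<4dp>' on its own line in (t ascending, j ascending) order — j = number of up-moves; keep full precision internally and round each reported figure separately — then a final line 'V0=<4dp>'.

(0,0): Delta=0.4949 Bond=-22.7018
V0=24.8084

Risk-neutral probability p* = (R−d)/(u−d) = (1.13−0.79)/(1.28−0.79) = 0.6939.
Payoff layer (t=1): V(1,0)=11.8800, V(1,1)=35.1600
  t=0,j=0: stock 96.0000 → up 122.8800 (V=35.1600), down 75.8400 (V=11.8800). Price 24.8084; hedge Δ=0.4949, bond B=-22.7018.
Each (Δ,B) replicates both successor values, so the strategy is self-financing and V0 is arbitrage-free.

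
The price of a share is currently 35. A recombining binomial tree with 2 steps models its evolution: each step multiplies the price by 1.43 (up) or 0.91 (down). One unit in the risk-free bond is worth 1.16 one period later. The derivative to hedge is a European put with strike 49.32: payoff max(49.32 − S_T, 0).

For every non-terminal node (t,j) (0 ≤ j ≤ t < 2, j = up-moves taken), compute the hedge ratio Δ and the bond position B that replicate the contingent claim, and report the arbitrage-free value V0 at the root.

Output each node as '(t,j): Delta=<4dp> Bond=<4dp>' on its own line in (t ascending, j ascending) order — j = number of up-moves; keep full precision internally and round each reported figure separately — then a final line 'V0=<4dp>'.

(0,0): Delta=-0.4933 Bond=22.7399
(1,0): Delta=-1.0000 Bond=42.5172
(1,1): Delta=-0.1450 Bond=8.9482
V0=5.4750

No-arbitrage ⇒ martingale measure with p* = (R−d)/(u−d) = 0.4808.
Terminal values V(2,·): V(2,0)=20.3365, V(2,1)=3.7745, V(2,2)=0.0000
(1,0): S=31.8500. Δ = (V_up−V_dn)/(S_up−S_dn) = (3.7745−20.3365)/(45.5455−28.9835) = -1.0000. V = [p*·3.7745 + (1−p*)·20.3365]/1.16 = 10.6672. B = V − Δ·S = 42.5172.
(1,1): S=50.0500. Δ = (V_up−V_dn)/(S_up−S_dn) = (0.0000−3.7745)/(71.5715−45.5455) = -0.1450. V = [p*·0.0000 + (1−p*)·3.7745]/1.16 = 1.6895. B = V − Δ·S = 8.9482.
(0,0): S=35.0000. Δ = (V_up−V_dn)/(S_up−S_dn) = (1.6895−10.6672)/(50.0500−31.8500) = -0.4933. V = [p*·1.6895 + (1−p*)·10.6672]/1.16 = 5.4750. B = V − Δ·S = 22.7399.
Each (Δ,B) replicates both successor values, so the strategy is self-financing and V0 is arbitrage-free.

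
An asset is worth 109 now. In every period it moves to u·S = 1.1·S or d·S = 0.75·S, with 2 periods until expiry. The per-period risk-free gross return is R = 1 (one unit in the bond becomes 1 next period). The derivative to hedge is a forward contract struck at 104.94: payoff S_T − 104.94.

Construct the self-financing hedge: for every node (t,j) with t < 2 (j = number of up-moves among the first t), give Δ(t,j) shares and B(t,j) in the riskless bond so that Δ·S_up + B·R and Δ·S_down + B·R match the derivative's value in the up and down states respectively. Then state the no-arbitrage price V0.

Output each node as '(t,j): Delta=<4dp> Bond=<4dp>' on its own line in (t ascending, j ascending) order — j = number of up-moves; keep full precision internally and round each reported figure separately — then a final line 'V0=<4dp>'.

Since d<R<u, set p* = (R−d)/(u−d) = 0.7143; price each node as the discounted p*-expectation of its children.
Terminal values V(2,·): V(2,0)=-43.6275, V(2,1)=-15.0150, V(2,2)=26.9500
Node (1,0) S=81.7500: V=(p*·-15.0150+(1−p*)·-43.6275)/1=-23.1900; Δ=(-15.0150−-43.6275)/(89.9250−61.3125)=1.0000; B=V−Δ·S=-104.9400
Node (1,1) S=119.9000: V=(p*·26.9500+(1−p*)·-15.0150)/1=14.9600; Δ=(26.9500−-15.0150)/(131.8900−89.9250)=1.0000; B=V−Δ·S=-104.9400
Node (0,0) S=109.0000: V=(p*·14.9600+(1−p*)·-23.1900)/1=4.0600; Δ=(14.9600−-23.1900)/(119.9000−81.7500)=1.0000; B=V−Δ·S=-104.9400
Check: Δ(0,0)·S0 + B(0,0) = 4.0600 = V0.

(0,0): Delta=1.0000 Bond=-104.9400
(1,0): Delta=1.0000 Bond=-104.9400
(1,1): Delta=1.0000 Bond=-104.9400
V0=4.0600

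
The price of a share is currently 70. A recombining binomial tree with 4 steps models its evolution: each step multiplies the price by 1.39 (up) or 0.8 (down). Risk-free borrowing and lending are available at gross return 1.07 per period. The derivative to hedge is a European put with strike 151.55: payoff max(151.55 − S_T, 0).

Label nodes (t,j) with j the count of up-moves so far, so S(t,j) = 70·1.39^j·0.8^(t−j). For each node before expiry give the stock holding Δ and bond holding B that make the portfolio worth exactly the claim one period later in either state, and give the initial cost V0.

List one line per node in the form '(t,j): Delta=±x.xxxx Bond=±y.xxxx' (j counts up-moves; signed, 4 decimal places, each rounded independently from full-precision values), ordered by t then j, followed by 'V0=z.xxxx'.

(0,0): Delta=-0.7921 Bond=104.7354
(1,0): Delta=-1.0000 Bond=123.7099
(1,1): Delta=-0.6503 Bond=98.2676
(2,0): Delta=-1.0000 Bond=132.3696
(2,1): Delta=-1.0000 Bond=132.3696
(2,2): Delta=-0.4117 Bond=72.8817
(3,0): Delta=-1.0000 Bond=141.6355
(3,1): Delta=-1.0000 Bond=141.6355
(3,2): Delta=-1.0000 Bond=141.6355
(3,3): Delta=-0.0104 Bond=2.5438
V0=49.2892

The replicating-portfolio and risk-neutral prices coincide; use p* = (1.07−0.8)/(1.39−0.8) = 0.4576 for the latter.
Terminal payoffs: V(4,0)=122.8780, V(4,1)=101.7324, V(4,2)=64.9919, V(4,3)=1.1553, V(4,4)=0.0000
  t=3,j=0: stock 35.8400 → up 49.8176 (V=101.7324), down 28.6720 (V=122.8780). Price 105.7955; hedge Δ=-1.0000, bond B=141.6355.
  t=3,j=1: stock 62.2720 → up 86.5581 (V=64.9919), down 49.8176 (V=101.7324). Price 79.3635; hedge Δ=-1.0000, bond B=141.6355.
  t=3,j=2: stock 108.1976 → up 150.3947 (V=1.1553), down 86.5581 (V=64.9919). Price 33.4379; hedge Δ=-1.0000, bond B=141.6355.
  t=3,j=3: stock 187.9933 → up 261.3107 (V=0.0000), down 150.3947 (V=1.1553). Price 0.5856; hedge Δ=-0.0104, bond B=2.5438.
  t=2,j=0: stock 44.8000 → up 62.2720 (V=79.3635), down 35.8400 (V=105.7955). Price 87.5696; hedge Δ=-1.0000, bond B=132.3696.
  t=2,j=1: stock 77.8400 → up 108.1976 (V=33.4379), down 62.2720 (V=79.3635). Price 54.5296; hedge Δ=-1.0000, bond B=132.3696.
  t=2,j=2: stock 135.2470 → up 187.9933 (V=0.5856), down 108.1976 (V=33.4379). Price 17.1998; hedge Δ=-0.4117, bond B=72.8817.
  t=1,j=0: stock 56.0000 → up 77.8400 (V=54.5296), down 44.8000 (V=87.5696). Price 67.7099; hedge Δ=-1.0000, bond B=123.7099.
  t=1,j=1: stock 97.3000 → up 135.2470 (V=17.1998), down 77.8400 (V=54.5296). Price 34.9967; hedge Δ=-0.6503, bond B=98.2676.
  t=0,j=0: stock 70.0000 → up 97.3000 (V=34.9967), down 56.0000 (V=67.7099). Price 49.2892; hedge Δ=-0.7921, bond B=104.7354.
The time-0 hedge costs 49.2892, which is the no-arbitrage price.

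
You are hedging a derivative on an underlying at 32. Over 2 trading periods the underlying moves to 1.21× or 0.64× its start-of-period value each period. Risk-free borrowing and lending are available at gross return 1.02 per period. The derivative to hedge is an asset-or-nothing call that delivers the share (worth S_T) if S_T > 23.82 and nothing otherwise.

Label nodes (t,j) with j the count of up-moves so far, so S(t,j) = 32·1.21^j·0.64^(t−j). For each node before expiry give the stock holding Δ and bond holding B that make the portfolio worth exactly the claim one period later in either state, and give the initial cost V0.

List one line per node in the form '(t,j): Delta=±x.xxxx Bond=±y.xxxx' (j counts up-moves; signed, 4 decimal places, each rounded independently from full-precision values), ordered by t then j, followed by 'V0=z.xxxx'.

(0,0): Delta=1.2348 Bond=-8.9145
(1,0): Delta=2.1228 Bond=-27.2785
(1,1): Delta=1.0000 Bond=0.0000
V0=30.6002

No-arbitrage ⇒ martingale measure with p* = (R−d)/(u−d) = 0.6667.
At expiry t=2: V(2,0)=0.0000, V(2,1)=24.7808, V(2,2)=46.8512
(1,0): S=20.4800. Δ = (V_up−V_dn)/(S_up−S_dn) = (24.7808−0.0000)/(24.7808−13.1072) = 2.1228. V = [p*·24.7808 + (1−p*)·0.0000]/1.02 = 16.1966. B = V − Δ·S = -27.2785.
(1,1): S=38.7200. Δ = (V_up−V_dn)/(S_up−S_dn) = (46.8512−24.7808)/(46.8512−24.7808) = 1.0000. V = [p*·46.8512 + (1−p*)·24.7808]/1.02 = 38.7200. B = V − Δ·S = 0.0000.
(0,0): S=32.0000. Δ = (V_up−V_dn)/(S_up−S_dn) = (38.7200−16.1966)/(38.7200−20.4800) = 1.2348. V = [p*·38.7200 + (1−p*)·16.1966]/1.02 = 30.6002. B = V − Δ·S = -8.9145.
Check: Δ(0,0)·S0 + B(0,0) = 30.6002 = V0.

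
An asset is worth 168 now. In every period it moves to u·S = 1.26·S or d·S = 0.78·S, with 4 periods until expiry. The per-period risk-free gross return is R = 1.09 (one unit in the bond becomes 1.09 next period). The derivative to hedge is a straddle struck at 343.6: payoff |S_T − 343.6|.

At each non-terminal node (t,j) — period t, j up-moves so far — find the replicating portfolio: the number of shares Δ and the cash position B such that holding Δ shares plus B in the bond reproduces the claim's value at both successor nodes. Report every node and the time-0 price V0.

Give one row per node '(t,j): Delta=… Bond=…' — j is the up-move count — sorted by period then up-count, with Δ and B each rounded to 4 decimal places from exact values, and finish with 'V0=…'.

The replicating-portfolio and risk-neutral prices coincide; use p* = (1.09−0.78)/(1.26−0.78) = 0.6458 for the latter.
Terminal payoffs: V(4,0)=281.4147, V(4,1)=243.1468, V(4,2)=181.3295, V(4,3)=81.4707, V(4,4)=79.8396
  t=3,j=0: stock 79.7247 → up 100.4532 (V=243.1468), down 62.1853 (V=281.4147). Price 235.5046; hedge Δ=-1.0000, bond B=315.2294.
  t=3,j=1: stock 128.7861 → up 162.2705 (V=181.3295), down 100.4532 (V=243.1468). Price 186.4432; hedge Δ=-1.0000, bond B=315.2294.
  t=3,j=2: stock 208.0391 → up 262.1293 (V=81.4707), down 162.2705 (V=181.3295). Price 107.1903; hedge Δ=-1.0000, bond B=315.2294.
  t=3,j=3: stock 336.0632 → up 423.4396 (V=79.8396), down 262.1293 (V=81.4707). Price 73.7773; hedge Δ=-0.0101, bond B=77.1755.
  t=2,j=0: stock 102.2112 → up 128.7861 (V=186.4432), down 79.7247 (V=235.5046). Price 186.9900; hedge Δ=-1.0000, bond B=289.2012.
  t=2,j=1: stock 165.1104 → up 208.0391 (V=107.1903), down 128.7861 (V=186.4432). Price 124.0908; hedge Δ=-1.0000, bond B=289.2012.
  t=2,j=2: stock 266.7168 → up 336.0632 (V=73.7773), down 208.0391 (V=107.1903). Price 78.5423; hedge Δ=-0.2610, bond B=148.1525.
  t=1,j=0: stock 131.0400 → up 165.1104 (V=124.0908), down 102.2112 (V=186.9900). Price 134.2822; hedge Δ=-1.0000, bond B=265.3222.
  t=1,j=1: stock 211.6800 → up 266.7168 (V=78.5423), down 165.1104 (V=124.0908). Price 86.8569; hedge Δ=-0.4483, bond B=181.7498.
  t=0,j=0: stock 168.0000 → up 211.6800 (V=86.8569), down 131.0400 (V=134.2822). Price 95.0949; hedge Δ=-0.5881, bond B=193.8976.
The time-0 hedge costs 95.0949, which is the no-arbitrage price.

(0,0): Delta=-0.5881 Bond=193.8976
(1,0): Delta=-1.0000 Bond=265.3222
(1,1): Delta=-0.4483 Bond=181.7498
(2,0): Delta=-1.0000 Bond=289.2012
(2,1): Delta=-1.0000 Bond=289.2012
(2,2): Delta=-0.2610 Bond=148.1525
(3,0): Delta=-1.0000 Bond=315.2294
(3,1): Delta=-1.0000 Bond=315.2294
(3,2): Delta=-1.0000 Bond=315.2294
(3,3): Delta=-0.0101 Bond=77.1755
V0=95.0949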